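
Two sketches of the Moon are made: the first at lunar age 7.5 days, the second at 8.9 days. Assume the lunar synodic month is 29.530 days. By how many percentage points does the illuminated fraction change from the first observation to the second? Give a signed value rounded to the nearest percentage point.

+15 percentage points

θ₁ = 360° × 7.5/29.530 = 91.4°, f₁ = (1 − cos θ₁)/2 = 0.512.
θ₂ = 360° × 8.9/29.530 = 108.5°, f₂ = (1 − cos θ₂)/2 = 0.659.
Change = f₂ − f₁ = +0.146 → +15 percentage points.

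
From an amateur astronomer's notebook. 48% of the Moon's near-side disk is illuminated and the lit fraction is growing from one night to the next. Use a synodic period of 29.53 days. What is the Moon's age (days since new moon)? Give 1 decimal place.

From f = (1 − cos θ)/2: cos θ = 1 − 2×0.48 = 0.040; arccos → 87.7°.
The Moon is waxing (0°–180°), so θ = 87.7° directly.
Age = 29.53 × 87.7°/360° ≈ 7.19 days.

7.2 days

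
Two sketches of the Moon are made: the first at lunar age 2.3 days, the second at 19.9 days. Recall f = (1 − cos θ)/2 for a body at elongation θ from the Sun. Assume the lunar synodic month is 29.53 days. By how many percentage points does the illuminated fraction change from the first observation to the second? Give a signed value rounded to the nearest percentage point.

θ₁ = 360° × 2.3/29.53 = 28.0°, f₁ = (1 − cos θ₁)/2 = 0.059.
θ₂ = 360° × 19.9/29.53 = 242.6°, f₂ = (1 − cos θ₂)/2 = 0.730.
Change = f₂ − f₁ = +0.671 → +67 percentage points.

+67 percentage points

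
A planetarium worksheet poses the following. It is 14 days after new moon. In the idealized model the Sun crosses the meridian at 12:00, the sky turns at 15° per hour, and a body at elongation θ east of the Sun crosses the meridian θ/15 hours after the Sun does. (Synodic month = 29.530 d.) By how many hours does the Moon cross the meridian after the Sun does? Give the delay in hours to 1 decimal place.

11.4 h

The Moon has covered 14/29.530 of its cycle, so θ ≈ 360° × 14/29.530 = 170.7°.
At 15° of sky rotation per hour, 170.7° corresponds to a 11.38 h lag.
So the Moon crosses the meridian 11.38 h after the Sun.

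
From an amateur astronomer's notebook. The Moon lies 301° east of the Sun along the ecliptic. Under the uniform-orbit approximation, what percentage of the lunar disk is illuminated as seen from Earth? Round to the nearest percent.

Half-versine of 301°: (1 − 0.515)/2 = 0.242, i.e. 24%.

24%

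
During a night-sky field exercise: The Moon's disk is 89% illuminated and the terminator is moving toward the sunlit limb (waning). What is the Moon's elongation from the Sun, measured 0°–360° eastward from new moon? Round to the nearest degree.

From f = (1 − cos θ)/2: cos θ = 1 − 2×0.89 = -0.780; arccos → 141.3°.
A waning Moon lies in 180°–360°, so θ = 360° − 141.3° = 218.7°.

219°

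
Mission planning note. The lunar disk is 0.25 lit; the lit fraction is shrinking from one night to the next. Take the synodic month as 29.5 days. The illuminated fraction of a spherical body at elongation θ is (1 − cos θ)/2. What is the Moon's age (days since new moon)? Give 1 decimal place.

From f = (1 − cos θ)/2: cos θ = 1 − 2×0.25 = 0.500; arccos → 60.0°.
Waning ⇒ past full, so θ = 360° − 60.0° = 300.0°.
That fraction of the synodic month is 300.0/360 × 29.5 d ≈ 24.58 d.

24.6 days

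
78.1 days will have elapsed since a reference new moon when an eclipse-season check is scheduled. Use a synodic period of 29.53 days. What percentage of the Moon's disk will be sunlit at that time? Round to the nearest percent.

81%

Reduce mod P: 78.1 − 2×29.53 = 19.04 d into the current lunation.
Elongation θ = 360° × 19.04/29.53 ≈ 232.1°.
With cos θ = (-0.614), the lit fraction is (1 − (-0.614))/2 ≈ 0.807, so 81%.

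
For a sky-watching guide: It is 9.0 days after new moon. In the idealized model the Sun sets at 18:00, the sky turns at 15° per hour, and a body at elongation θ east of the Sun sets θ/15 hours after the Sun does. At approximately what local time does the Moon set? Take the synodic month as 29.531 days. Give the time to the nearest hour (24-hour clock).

Elongation θ = 360° × 9.0/29.531 ≈ 109.7°.
Delay after the Sun = 109.7° / (15°/h) ≈ 7.31 h.
18:00 + 7.31 h ≈ 01:19 → 01:00 to the nearest hour.

01:00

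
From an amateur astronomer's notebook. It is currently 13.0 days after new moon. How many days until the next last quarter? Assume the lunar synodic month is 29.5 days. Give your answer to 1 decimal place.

Last quarter occurs at elongation 270°, i.e. at age 29.5 × 270/360 = 22.125 d.
That is 22.125 − 13.0 = 9.125 days ahead.

9.1 days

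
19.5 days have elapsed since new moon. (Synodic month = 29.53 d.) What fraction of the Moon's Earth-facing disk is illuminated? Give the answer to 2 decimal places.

Elongation θ = 360° × 19.5/29.53 ≈ 237.7°.
Illuminated fraction = (1 − cos 237.7°)/2 = (1 − (-0.534))/2 ≈ 0.767.

0.77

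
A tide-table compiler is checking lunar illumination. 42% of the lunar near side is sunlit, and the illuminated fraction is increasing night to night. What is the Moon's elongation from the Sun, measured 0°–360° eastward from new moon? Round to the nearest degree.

81°

cos θ = 1 − 2f = 0.160, giving a principal value of 80.8°.
Waxing ⇒ before full, so θ = 80.8°.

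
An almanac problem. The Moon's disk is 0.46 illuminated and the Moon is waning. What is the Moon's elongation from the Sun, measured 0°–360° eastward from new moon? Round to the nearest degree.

cos θ = 1 − 2f = 0.080, giving a principal value of 85.4°.
Since the Moon is past full (waning), take the reflex angle: θ = 360° − 85.4° = 274.6°.

275°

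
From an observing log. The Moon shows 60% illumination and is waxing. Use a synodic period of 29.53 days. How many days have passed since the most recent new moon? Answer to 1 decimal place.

8.3 days

cos θ = 1 − 2f = -0.200, giving a principal value of 101.5°.
The Moon is waxing (0°–180°), so θ = 101.5° directly.
At 360°/29.53 d per day, 101.5° corresponds to 8.33 days.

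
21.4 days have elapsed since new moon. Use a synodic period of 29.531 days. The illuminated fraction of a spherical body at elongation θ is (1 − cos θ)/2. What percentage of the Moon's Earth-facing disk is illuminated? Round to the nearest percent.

The Moon has covered 21.4/29.531 of its cycle, so θ ≈ 360° × 21.4/29.531 = 260.9°.
Illuminated fraction = (1 − cos 260.9°)/2 = (1 − (-0.159))/2 ≈ 0.579, so 58%.

58%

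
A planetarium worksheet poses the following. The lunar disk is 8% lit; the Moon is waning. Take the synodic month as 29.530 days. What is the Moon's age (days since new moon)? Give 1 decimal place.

Invert f = (1 − cos θ)/2 to get cos θ = 1 − 2(0.08) = 0.840, hence θ₀ = arccos 0.840 = 32.9°.
Since the Moon is past full (waning), take the reflex angle: θ = 360° − 32.9° = 327.1°.
At 360°/29.530 d per day, 327.1° corresponds to 26.83 days.

26.8 days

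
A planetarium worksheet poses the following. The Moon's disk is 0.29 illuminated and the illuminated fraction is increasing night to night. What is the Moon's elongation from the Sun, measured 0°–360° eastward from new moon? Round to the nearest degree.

65°

Invert f = (1 − cos θ)/2 to get cos θ = 1 − 2(0.29) = 0.420, hence θ₀ = arccos 0.420 = 65.2°.
Waxing ⇒ before full, so θ = 65.2°.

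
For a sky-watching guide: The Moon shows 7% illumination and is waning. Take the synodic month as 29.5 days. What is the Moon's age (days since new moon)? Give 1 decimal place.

cos θ = 1 − 2f = 0.860, giving a principal value of 30.7°.
A waning Moon lies in 180°–360°, so θ = 360° − 30.7° = 329.3°.
Age = 29.5 × 329.3°/360° ≈ 26.99 days.

27.0 days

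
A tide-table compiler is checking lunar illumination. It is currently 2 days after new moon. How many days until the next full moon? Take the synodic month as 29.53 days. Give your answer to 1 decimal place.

12.8 days

Full moon occurs at elongation 180°, i.e. at age 29.53 × 180/360 = 14.765 d.
So 12.765 days remain (14.765 − 2).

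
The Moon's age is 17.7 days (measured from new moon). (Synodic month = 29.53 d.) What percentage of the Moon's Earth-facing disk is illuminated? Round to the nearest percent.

Phase angle: θ = 360°·(17.7 d)/(29.53 d) = 215.8°.
With cos θ = (-0.811), the lit fraction is (1 − (-0.811))/2 ≈ 0.906, so 91%.

91%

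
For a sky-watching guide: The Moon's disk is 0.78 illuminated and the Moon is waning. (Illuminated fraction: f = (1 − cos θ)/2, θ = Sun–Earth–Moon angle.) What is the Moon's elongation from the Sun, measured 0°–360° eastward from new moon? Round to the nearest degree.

236°

Invert f = (1 − cos θ)/2 to get cos θ = 1 − 2(0.78) = -0.560, hence θ₀ = arccos -0.560 = 124.1°.
Since the Moon is past full (waning), take the reflex angle: θ = 360° − 124.1° = 235.9°.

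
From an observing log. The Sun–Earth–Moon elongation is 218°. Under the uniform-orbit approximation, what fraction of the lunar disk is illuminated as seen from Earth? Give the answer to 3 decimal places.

0.894

Half-versine of 218°: (1 − (-0.788))/2 = 0.894.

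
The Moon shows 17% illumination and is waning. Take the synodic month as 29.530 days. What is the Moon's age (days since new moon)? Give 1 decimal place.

From f = (1 − cos θ)/2: cos θ = 1 − 2×0.17 = 0.660; arccos → 48.7°.
Since the Moon is past full (waning), take the reflex angle: θ = 360° − 48.7° = 311.3°.
That fraction of the synodic month is 311.3/360 × 29.530 d ≈ 25.54 d.

25.5 days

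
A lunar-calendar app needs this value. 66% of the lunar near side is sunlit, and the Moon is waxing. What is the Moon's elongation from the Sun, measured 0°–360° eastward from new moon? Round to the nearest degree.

cos θ = 1 − 2f = -0.320, giving a principal value of 108.7°.
Before full moon the principal value applies: θ = 108.7°.

109°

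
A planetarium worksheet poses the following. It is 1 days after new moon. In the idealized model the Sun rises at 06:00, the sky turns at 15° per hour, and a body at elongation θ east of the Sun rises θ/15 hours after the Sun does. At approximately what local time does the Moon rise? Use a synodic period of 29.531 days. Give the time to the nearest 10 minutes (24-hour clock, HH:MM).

06:50

Phase angle: θ = 360°·(1 d)/(29.531 d) = 12.2°.
Delay after the Sun = 12.2° / (15°/h) ≈ 0.81 h.
06:00 + 0.813 h ≈ 06:49 → 06:50 to the nearest ten minutes.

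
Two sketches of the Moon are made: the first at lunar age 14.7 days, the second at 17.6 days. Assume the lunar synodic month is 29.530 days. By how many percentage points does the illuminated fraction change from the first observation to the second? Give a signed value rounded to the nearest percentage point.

First observation: θ = 360°·14.7/29.530 = 179.2°, so f = 1.000.
Second observation: θ = 214.6°, f = 0.912.
Δf = 0.912 − 1.000 = -0.088, i.e. -9 pp.

-9 percentage points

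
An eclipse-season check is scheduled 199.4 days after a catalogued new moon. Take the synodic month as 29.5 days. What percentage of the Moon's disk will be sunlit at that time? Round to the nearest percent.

47%

Reduce mod P: 199.4 − 6×29.5 = 22.40 d into the current lunation.
Phase angle: θ = 360°·(22.40 d)/(29.5 d) = 273.4°.
With cos θ = 0.059, the lit fraction is (1 − 0.059)/2 ≈ 0.471, so 47%.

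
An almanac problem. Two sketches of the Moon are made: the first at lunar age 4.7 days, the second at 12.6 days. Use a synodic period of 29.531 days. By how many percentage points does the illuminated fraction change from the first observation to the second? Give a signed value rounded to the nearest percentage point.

+72 percentage points

θ₁ = 360° × 4.7/29.531 = 57.3°, f₁ = (1 − cos θ₁)/2 = 0.230.
θ₂ = 360° × 12.6/29.531 = 153.6°, f₂ = (1 − cos θ₂)/2 = 0.948.
Change = f₂ − f₁ = +0.718 → +72 percentage points.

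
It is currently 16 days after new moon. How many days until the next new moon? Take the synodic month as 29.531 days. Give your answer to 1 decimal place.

The next new moon completes the synodic month: 29.531 − 16 = 13.531 days.

13.5 days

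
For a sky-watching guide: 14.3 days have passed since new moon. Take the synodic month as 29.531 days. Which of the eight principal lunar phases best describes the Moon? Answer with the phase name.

full moon

At 14.3/29.531 of the cycle, θ ≈ 174° — the full moon range.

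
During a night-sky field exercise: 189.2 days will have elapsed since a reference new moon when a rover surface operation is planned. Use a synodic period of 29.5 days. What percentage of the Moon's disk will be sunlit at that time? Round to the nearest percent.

189.2 d spans 6 complete synodic months (6 × 29.5 = 177.00 d) plus 12.20 d.
Phase angle: θ = 360°·(12.20 d)/(29.5 d) = 148.9°.
cos 148.9° = (-0.856), so f = (1 − (-0.856))/2 = 0.928, so 93%.

93%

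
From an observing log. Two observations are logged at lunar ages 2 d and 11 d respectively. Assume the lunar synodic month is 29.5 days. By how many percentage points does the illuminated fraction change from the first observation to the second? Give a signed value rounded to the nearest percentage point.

+80 pp

θ₁ = 360° × 2/29.5 = 24.4°, f₁ = (1 − cos θ₁)/2 = 0.045.
θ₂ = 360° × 11/29.5 = 134.2°, f₂ = (1 − cos θ₂)/2 = 0.849.
Change = f₂ − f₁ = +0.804 → +80 percentage points.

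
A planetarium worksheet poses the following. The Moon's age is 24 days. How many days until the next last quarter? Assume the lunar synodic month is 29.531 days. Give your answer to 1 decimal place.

27.7 days

Last quarter occurs at elongation 270°, i.e. at age 29.531 × 270/360 = 22.148 d.
This lunation's last quarter (22.148 d) has passed, so add one period: 51.679 − 24 = 27.679 days.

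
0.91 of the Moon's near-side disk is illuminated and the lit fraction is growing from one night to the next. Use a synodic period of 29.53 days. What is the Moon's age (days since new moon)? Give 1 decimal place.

11.9 days

From f = (1 − cos θ)/2: cos θ = 1 − 2×0.91 = -0.820; arccos → 145.1°.
The Moon is waxing (0°–180°), so θ = 145.1° directly.
Age = 29.53 × 145.1°/360° ≈ 11.90 days.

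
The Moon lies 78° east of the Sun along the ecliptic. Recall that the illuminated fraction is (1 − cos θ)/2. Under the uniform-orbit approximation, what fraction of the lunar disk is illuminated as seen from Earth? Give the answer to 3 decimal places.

0.396

f = (1 − cos 78°)/2 = (1 − 0.208)/2 ≈ 0.396.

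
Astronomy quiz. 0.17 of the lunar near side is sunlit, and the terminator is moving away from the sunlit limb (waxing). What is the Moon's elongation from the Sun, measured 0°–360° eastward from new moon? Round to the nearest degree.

Invert f = (1 − cos θ)/2 to get cos θ = 1 − 2(0.17) = 0.660, hence θ₀ = arccos 0.660 = 48.7°.
Before full moon the principal value applies: θ = 48.7°.

49°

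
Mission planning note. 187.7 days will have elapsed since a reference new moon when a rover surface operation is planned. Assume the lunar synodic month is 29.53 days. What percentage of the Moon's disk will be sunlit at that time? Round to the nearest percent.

81%

187.7 d spans 6 complete synodic months (6 × 29.53 = 177.18 d) plus 10.52 d.
Elongation θ = 360° × 10.52/29.53 ≈ 128.2°.
cos 128.2° = (-0.619), so f = (1 − (-0.619))/2 = 0.810, so 81%.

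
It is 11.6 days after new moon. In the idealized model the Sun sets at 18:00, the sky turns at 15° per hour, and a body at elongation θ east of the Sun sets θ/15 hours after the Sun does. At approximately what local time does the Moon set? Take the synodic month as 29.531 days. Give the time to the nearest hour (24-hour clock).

03:00

The Moon has covered 11.6/29.531 of its cycle, so θ ≈ 360° × 11.6/29.531 = 141.4°.
Delay after the Sun = 141.4° / (15°/h) ≈ 9.43 h.
18:00 + 9.43 h ≈ 03:26 → 03:00 to the nearest hour.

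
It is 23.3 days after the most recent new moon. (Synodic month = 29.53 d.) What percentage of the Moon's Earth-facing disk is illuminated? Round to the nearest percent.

38%

The Moon has covered 23.3/29.53 of its cycle, so θ ≈ 360° × 23.3/29.53 = 284.1°.
cos 284.1° = 0.243, so f = (1 − 0.243)/2 = 0.379, so 38%.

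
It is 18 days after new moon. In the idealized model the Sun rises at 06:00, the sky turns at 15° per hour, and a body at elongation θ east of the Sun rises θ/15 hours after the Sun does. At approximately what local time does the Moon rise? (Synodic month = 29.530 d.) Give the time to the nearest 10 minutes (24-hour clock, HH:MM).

20:40

The Moon has covered 18/29.530 of its cycle, so θ ≈ 360° × 18/29.530 = 219.4°.
At 15° of sky rotation per hour, 219.4° corresponds to a 14.63 h lag.
06:00 + 14.629 h ≈ 20:38 → 20:40 to the nearest ten minutes.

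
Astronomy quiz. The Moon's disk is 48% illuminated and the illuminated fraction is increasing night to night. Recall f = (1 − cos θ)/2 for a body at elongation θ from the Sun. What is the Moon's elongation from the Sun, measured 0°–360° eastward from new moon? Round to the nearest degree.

88°

Invert f = (1 − cos θ)/2 to get cos θ = 1 − 2(0.48) = 0.040, hence θ₀ = arccos 0.040 = 87.7°.
The Moon is waxing (0°–180°), so θ = 87.7° directly.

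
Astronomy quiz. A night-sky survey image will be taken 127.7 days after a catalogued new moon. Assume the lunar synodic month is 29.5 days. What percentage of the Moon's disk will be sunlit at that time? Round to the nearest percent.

127.7 d spans 4 complete synodic months (4 × 29.5 = 118.00 d) plus 9.70 d.
The Moon has covered 9.70/29.5 of its cycle, so θ ≈ 360° × 9.70/29.5 = 118.4°.
With cos θ = (-0.475), the lit fraction is (1 − (-0.475))/2 ≈ 0.738, so 74%.

74%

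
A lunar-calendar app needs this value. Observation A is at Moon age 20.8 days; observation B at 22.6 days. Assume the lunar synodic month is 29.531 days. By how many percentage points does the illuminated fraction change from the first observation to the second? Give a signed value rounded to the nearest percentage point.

-19 percentage points

First observation: θ = 360°·20.8/29.531 = 253.6°, so f = 0.641.
Second observation: θ = 275.5°, f = 0.452.
Δf = 0.452 − 0.641 = -0.189, i.e. -19 pp.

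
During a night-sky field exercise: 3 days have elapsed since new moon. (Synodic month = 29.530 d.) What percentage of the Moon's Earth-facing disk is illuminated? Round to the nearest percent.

Elongation θ = 360° × 3/29.530 ≈ 36.6°.
cos 36.6° = 0.803, so f = (1 − 0.803)/2 = 0.098, so 10%.

10%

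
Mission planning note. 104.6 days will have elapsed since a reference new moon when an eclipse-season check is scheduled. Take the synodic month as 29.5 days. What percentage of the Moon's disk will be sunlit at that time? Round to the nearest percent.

Reduce mod P: 104.6 − 3×29.5 = 16.10 d into the current lunation.
The Moon has covered 16.10/29.5 of its cycle, so θ ≈ 360° × 16.10/29.5 = 196.5°.
Illuminated fraction = (1 − cos 196.5°)/2 = (1 − (-0.959))/2 ≈ 0.979, so 98%.

98%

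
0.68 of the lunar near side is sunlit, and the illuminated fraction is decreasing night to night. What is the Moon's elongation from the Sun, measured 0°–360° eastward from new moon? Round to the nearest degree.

249°

From f = (1 − cos θ)/2: cos θ = 1 − 2×0.68 = -0.360; arccos → 111.1°.
A waning Moon lies in 180°–360°, so θ = 360° − 111.1° = 248.9°.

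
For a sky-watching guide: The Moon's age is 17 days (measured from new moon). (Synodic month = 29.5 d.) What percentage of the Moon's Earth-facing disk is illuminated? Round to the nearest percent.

94%

Phase angle: θ = 360°·(17 d)/(29.5 d) = 207.5°.
cos 207.5° = (-0.887), so f = (1 − (-0.887))/2 = 0.944, so 94%.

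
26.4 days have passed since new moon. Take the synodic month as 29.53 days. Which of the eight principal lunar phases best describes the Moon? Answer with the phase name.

waning crescent

At 26.4/29.53 of the cycle, θ ≈ 322° — the waning crescent range.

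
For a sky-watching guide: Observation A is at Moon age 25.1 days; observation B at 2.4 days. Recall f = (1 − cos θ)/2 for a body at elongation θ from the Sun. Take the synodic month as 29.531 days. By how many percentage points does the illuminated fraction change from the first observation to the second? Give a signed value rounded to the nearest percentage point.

θ₁ = 360° × 25.1/29.531 = 306.0°, f₁ = (1 − cos θ₁)/2 = 0.206.
θ₂ = 360° × 2.4/29.531 = 29.3°, f₂ = (1 − cos θ₂)/2 = 0.064.
Change = f₂ − f₁ = -0.142 → -14 percentage points.

-14 pp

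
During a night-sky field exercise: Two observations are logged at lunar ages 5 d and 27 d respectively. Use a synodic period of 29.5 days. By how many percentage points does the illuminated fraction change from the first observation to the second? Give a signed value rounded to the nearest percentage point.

First observation: θ = 360°·5/29.5 = 61.0°, so f = 0.258.
Second observation: θ = 329.5°, f = 0.069.
Δf = 0.069 − 0.258 = -0.189, i.e. -19 pp.

-19 percentage points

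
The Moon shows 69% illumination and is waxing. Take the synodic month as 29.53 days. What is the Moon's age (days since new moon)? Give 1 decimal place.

From f = (1 − cos θ)/2: cos θ = 1 − 2×0.69 = -0.380; arccos → 112.3°.
Waxing ⇒ before full, so θ = 112.3°.
That fraction of the synodic month is 112.3/360 × 29.53 d ≈ 9.21 d.

9.2 days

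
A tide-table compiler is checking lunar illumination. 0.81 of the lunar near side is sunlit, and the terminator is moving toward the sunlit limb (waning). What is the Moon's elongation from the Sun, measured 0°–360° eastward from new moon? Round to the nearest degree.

232°

cos θ = 1 − 2f = -0.620, giving a principal value of 128.3°.
Since the Moon is past full (waning), take the reflex angle: θ = 360° − 128.3° = 231.7°.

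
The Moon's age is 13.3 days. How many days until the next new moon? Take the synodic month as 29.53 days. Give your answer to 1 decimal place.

16.2 days

The next new moon completes the synodic month: 29.53 − 13.3 = 16.230 days.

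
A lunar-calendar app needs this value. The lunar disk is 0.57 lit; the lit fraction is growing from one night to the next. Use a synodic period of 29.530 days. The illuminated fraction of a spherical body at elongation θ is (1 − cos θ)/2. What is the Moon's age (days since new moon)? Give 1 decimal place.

Invert f = (1 − cos θ)/2 to get cos θ = 1 − 2(0.57) = -0.140, hence θ₀ = arccos -0.140 = 98.0°.
Waxing ⇒ before full, so θ = 98.0°.
Age = 29.530 × 98.0°/360° ≈ 8.04 days.

8.0 days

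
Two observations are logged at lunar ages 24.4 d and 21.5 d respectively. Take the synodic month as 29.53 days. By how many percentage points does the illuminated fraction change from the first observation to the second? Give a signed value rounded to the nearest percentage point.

θ₁ = 360° × 24.4/29.53 = 297.5°, f₁ = (1 − cos θ₁)/2 = 0.269.
θ₂ = 360° × 21.5/29.53 = 262.1°, f₂ = (1 − cos θ₂)/2 = 0.569.
Change = f₂ − f₁ = +0.299 → +30 percentage points.

+30 percentage points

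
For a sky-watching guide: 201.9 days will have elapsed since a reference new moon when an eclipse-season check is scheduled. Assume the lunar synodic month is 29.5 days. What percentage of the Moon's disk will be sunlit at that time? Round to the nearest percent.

201.9/29.5 = 6.844 lunations, so 6 complete cycles and 24.90 d into the next.
Phase angle: θ = 360°·(24.90 d)/(29.5 d) = 303.9°.
cos 303.9° = 0.557, so f = (1 − 0.557)/2 = 0.221, so 22%.

22%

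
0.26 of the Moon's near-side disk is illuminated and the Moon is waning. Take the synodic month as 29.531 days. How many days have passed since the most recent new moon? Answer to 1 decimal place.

From f = (1 − cos θ)/2: cos θ = 1 − 2×0.26 = 0.480; arccos → 61.3°.
Since the Moon is past full (waning), take the reflex angle: θ = 360° − 61.3° = 298.7°.
That fraction of the synodic month is 298.7/360 × 29.531 d ≈ 24.50 d.

24.5 days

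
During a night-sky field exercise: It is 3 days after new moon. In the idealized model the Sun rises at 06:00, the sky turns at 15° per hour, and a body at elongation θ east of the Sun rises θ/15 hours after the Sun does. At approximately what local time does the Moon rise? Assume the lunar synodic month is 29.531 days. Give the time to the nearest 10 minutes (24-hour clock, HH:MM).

08:30

Phase angle: θ = 360°·(3 d)/(29.531 d) = 36.6°.
Delay after the Sun = 36.6° / (15°/h) ≈ 2.44 h.
06:00 + 2.438 h ≈ 08:26 → 08:30 to the nearest ten minutes.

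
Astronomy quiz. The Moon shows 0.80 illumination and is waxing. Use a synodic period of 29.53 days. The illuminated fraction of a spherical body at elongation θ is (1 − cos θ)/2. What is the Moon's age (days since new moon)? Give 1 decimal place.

10.4 days

From f = (1 − cos θ)/2: cos θ = 1 − 2×0.80 = -0.600; arccos → 126.9°.
The Moon is waxing (0°–180°), so θ = 126.9° directly.
At 360°/29.53 d per day, 126.9° corresponds to 10.41 days.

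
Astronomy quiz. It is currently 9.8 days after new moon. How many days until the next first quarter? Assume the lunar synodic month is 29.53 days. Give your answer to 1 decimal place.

27.1 days

First quarter occurs at elongation 90°, i.e. at age 29.53 × 90/360 = 7.383 d.
Already past this cycle's first quarter; the next is at 7.383 + 29.53 = 36.913 d, so 36.913 − 9.8 = 27.113 days.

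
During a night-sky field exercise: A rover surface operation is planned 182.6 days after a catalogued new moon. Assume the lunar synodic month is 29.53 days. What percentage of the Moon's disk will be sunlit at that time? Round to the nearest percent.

30%

182.6 d spans 6 complete synodic months (6 × 29.53 = 177.18 d) plus 5.42 d.
Elongation θ = 360° × 5.42/29.53 ≈ 66.1°.
Illuminated fraction = (1 − cos 66.1°)/2 = (1 − 0.406)/2 ≈ 0.297, so 30%.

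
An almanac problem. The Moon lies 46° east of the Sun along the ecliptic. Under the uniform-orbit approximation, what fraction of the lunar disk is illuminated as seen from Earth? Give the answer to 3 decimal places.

cos 46° = 0.695, so f = (1 − 0.695)/2 = 0.153.

0.153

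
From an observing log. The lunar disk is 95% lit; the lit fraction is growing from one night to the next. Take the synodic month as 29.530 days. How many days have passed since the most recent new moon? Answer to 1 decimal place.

From f = (1 − cos θ)/2: cos θ = 1 − 2×0.95 = -0.900; arccos → 154.2°.
Before full moon the principal value applies: θ = 154.2°.
At 360°/29.530 d per day, 154.2° corresponds to 12.65 days.

12.6 days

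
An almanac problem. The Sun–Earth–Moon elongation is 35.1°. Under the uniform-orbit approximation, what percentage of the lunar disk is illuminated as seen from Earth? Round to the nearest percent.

9%

cos 35.1° = 0.818, so f = (1 − 0.818)/2 = 0.091, i.e. 9%.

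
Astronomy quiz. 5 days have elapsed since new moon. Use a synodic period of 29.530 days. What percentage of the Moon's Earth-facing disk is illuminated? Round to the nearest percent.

26%

The Moon has covered 5/29.530 of its cycle, so θ ≈ 360° × 5/29.530 = 61.0°.
Illuminated fraction = (1 − cos 61.0°)/2 = (1 − 0.485)/2 ≈ 0.257, so 26%.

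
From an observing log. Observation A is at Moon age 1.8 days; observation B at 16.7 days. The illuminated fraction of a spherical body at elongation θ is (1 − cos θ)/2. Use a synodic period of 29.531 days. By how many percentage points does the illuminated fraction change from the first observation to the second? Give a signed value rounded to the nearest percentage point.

θ₁ = 360° × 1.8/29.531 = 21.9°, f₁ = (1 − cos θ₁)/2 = 0.036.
θ₂ = 360° × 16.7/29.531 = 203.6°, f₂ = (1 − cos θ₂)/2 = 0.958.
Change = f₂ − f₁ = +0.922 → +92 percentage points.

+92 percentage points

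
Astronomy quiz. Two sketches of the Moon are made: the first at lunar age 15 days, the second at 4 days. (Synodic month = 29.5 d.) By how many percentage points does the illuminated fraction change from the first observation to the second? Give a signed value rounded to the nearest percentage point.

θ₁ = 360° × 15/29.5 = 183.1°, f₁ = (1 − cos θ₁)/2 = 0.999.
θ₂ = 360° × 4/29.5 = 48.8°, f₂ = (1 − cos θ₂)/2 = 0.171.
Change = f₂ − f₁ = -0.829 → -83 percentage points.

-83 percentage points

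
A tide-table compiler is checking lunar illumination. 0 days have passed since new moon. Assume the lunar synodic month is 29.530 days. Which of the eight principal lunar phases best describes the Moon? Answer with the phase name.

new moon

θ ≈ 360° × 0/29.530 = 0°, which falls in the new moon sector.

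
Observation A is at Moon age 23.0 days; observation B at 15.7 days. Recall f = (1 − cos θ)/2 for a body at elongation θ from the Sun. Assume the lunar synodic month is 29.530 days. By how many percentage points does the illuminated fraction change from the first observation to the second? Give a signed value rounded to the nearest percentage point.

+58 pp

First observation: θ = 360°·23.0/29.530 = 280.4°, so f = 0.410.
Second observation: θ = 191.4°, f = 0.990.
Δf = 0.990 − 0.410 = +0.580, i.e. +58 pp.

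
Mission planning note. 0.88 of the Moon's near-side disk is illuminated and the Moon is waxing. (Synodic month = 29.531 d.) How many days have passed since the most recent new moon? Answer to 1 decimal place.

11.4 days

Invert f = (1 − cos θ)/2 to get cos θ = 1 − 2(0.88) = -0.760, hence θ₀ = arccos -0.760 = 139.5°.
The Moon is waxing (0°–180°), so θ = 139.5° directly.
Age = 29.531 × 139.5°/360° ≈ 11.44 days.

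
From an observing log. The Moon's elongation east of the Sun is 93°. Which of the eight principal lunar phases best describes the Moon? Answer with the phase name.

first quarter

The first quarter sector spans roughly 68°–112°; 93° falls inside it.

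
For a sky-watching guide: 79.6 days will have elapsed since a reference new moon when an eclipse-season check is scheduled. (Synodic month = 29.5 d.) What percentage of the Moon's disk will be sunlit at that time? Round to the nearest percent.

Reduce mod P: 79.6 − 2×29.5 = 20.60 d into the current lunation.
Elongation θ = 360° × 20.60/29.5 ≈ 251.4°.
Illuminated fraction = (1 − cos 251.4°)/2 = (1 − (-0.319))/2 ≈ 0.660, so 66%.

66%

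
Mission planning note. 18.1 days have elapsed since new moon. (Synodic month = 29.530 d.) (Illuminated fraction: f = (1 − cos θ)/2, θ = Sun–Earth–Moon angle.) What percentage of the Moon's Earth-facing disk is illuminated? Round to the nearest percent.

88%

Phase angle: θ = 360°·(18.1 d)/(29.530 d) = 220.7°.
cos 220.7° = (-0.759), so f = (1 − (-0.759))/2 = 0.879, so 88%.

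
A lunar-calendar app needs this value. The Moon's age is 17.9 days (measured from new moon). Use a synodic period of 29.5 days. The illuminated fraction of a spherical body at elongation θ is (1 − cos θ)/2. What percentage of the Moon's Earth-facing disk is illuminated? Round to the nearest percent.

Elongation θ = 360° × 17.9/29.5 ≈ 218.4°.
With cos θ = (-0.783), the lit fraction is (1 − (-0.783))/2 ≈ 0.892, so 89%.

89%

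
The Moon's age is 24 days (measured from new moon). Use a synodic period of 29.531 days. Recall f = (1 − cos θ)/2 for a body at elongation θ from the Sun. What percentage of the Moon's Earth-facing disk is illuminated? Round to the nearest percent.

Elongation θ = 360° × 24/29.531 ≈ 292.6°.
Illuminated fraction = (1 − cos 292.6°)/2 = (1 − 0.384)/2 ≈ 0.308, so 31%.

31%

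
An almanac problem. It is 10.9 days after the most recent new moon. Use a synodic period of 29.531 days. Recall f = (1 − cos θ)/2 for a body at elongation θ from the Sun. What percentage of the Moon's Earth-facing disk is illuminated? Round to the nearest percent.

The Moon has covered 10.9/29.531 of its cycle, so θ ≈ 360° × 10.9/29.531 = 132.9°.
cos 132.9° = (-0.680), so f = (1 − (-0.680))/2 = 0.840, so 84%.

84%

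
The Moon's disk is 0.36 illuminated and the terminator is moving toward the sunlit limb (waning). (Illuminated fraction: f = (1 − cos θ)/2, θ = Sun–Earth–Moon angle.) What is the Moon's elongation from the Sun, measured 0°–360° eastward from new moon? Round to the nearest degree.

Invert f = (1 − cos θ)/2 to get cos θ = 1 − 2(0.36) = 0.280, hence θ₀ = arccos 0.280 = 73.7°.
Since the Moon is past full (waning), take the reflex angle: θ = 360° − 73.7° = 286.3°.

286°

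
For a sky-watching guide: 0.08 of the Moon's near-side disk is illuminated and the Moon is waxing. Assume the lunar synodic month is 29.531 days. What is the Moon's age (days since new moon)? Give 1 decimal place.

Invert f = (1 − cos θ)/2 to get cos θ = 1 − 2(0.08) = 0.840, hence θ₀ = arccos 0.840 = 32.9°.
The Moon is waxing (0°–180°), so θ = 32.9° directly.
Age = 29.531 × 32.9°/360° ≈ 2.70 days.

2.7 days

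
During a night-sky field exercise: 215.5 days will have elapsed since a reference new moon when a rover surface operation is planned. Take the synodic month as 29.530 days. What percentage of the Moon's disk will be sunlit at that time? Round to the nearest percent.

65%

215.5/29.530 = 7.298 lunations, so 7 complete cycles and 8.79 d into the next.
Elongation θ = 360° × 8.79/29.530 ≈ 107.2°.
With cos θ = (-0.295), the lit fraction is (1 − (-0.295))/2 ≈ 0.648, so 65%.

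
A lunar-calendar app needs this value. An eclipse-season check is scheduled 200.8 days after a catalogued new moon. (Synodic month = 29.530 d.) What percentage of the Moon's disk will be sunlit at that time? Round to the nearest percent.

35%

Reduce mod P: 200.8 − 6×29.530 = 23.62 d into the current lunation.
Elongation θ = 360° × 23.62/29.530 ≈ 288.0°.
Illuminated fraction = (1 − cos 288.0°)/2 = (1 − 0.308)/2 ≈ 0.346, so 35%.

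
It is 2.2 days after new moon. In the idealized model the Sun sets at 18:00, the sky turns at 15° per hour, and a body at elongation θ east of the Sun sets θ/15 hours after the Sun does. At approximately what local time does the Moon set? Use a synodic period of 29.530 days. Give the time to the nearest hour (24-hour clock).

20:00

The Moon has covered 2.2/29.530 of its cycle, so θ ≈ 360° × 2.2/29.530 = 26.8°.
Delay after the Sun = 26.8° / (15°/h) ≈ 1.79 h.
18:00 + 1.79 h ≈ 19:47 → 20:00 to the nearest hour.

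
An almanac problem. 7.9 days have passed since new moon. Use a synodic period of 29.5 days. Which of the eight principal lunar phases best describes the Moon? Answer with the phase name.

first quarter

At 7.9/29.5 of the cycle, θ ≈ 96° — the first quarter range.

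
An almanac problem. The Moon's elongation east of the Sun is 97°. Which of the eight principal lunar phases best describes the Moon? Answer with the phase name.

The first quarter sector spans roughly 68°–112°; 97° falls inside it.

first quarter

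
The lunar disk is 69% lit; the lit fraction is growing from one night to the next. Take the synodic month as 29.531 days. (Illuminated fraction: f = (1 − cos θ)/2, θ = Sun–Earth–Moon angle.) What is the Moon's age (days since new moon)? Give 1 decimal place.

9.2 days

Invert f = (1 − cos θ)/2 to get cos θ = 1 − 2(0.69) = -0.380, hence θ₀ = arccos -0.380 = 112.3°.
Waxing ⇒ before full, so θ = 112.3°.
Age = 29.531 × 112.3°/360° ≈ 9.21 days.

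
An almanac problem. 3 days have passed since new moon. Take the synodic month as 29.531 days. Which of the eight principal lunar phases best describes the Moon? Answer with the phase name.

At 3/29.531 of the cycle, θ ≈ 37° — the waxing crescent range.

waxing crescent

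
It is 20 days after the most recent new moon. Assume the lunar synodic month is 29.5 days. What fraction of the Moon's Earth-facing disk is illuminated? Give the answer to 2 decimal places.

Elongation θ = 360° × 20/29.5 ≈ 244.1°.
Illuminated fraction = (1 − cos 244.1°)/2 = (1 − (-0.437))/2 ≈ 0.719.

0.72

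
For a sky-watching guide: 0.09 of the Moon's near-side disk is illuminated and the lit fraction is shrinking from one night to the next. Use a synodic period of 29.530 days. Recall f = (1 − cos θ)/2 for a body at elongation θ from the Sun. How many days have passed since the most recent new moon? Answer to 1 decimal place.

Invert f = (1 − cos θ)/2 to get cos θ = 1 − 2(0.09) = 0.820, hence θ₀ = arccos 0.820 = 34.9°.
Waning ⇒ past full, so θ = 360° − 34.9° = 325.1°.
At 360°/29.530 d per day, 325.1° corresponds to 26.67 days.

26.7 days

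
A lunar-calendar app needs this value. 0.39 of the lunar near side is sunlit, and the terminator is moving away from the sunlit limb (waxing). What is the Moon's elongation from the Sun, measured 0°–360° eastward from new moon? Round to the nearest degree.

From f = (1 − cos θ)/2: cos θ = 1 − 2×0.39 = 0.220; arccos → 77.3°.
The Moon is waxing (0°–180°), so θ = 77.3° directly.

77°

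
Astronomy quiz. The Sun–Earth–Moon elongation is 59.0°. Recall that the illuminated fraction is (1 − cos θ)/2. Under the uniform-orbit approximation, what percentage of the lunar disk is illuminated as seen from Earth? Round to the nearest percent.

cos 59.0° = 0.515, so f = (1 − 0.515)/2 = 0.242, i.e. 24%.

24%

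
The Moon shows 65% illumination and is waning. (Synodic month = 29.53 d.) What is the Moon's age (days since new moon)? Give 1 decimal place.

20.7 days

cos θ = 1 − 2f = -0.300, giving a principal value of 107.5°.
Since the Moon is past full (waning), take the reflex angle: θ = 360° − 107.5° = 252.5°.
At 360°/29.53 d per day, 252.5° corresponds to 20.72 days.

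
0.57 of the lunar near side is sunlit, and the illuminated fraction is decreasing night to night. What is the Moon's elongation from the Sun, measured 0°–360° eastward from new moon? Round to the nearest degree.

From f = (1 − cos θ)/2: cos θ = 1 − 2×0.57 = -0.140; arccos → 98.0°.
Waning ⇒ past full, so θ = 360° − 98.0° = 262.0°.

262°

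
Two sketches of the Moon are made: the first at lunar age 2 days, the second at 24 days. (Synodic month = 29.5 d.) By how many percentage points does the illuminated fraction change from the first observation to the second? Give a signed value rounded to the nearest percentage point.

+26 pp

θ₁ = 360° × 2/29.5 = 24.4°, f₁ = (1 − cos θ₁)/2 = 0.045.
θ₂ = 360° × 24/29.5 = 292.9°, f₂ = (1 − cos θ₂)/2 = 0.306.
Change = f₂ − f₁ = +0.261 → +26 percentage points.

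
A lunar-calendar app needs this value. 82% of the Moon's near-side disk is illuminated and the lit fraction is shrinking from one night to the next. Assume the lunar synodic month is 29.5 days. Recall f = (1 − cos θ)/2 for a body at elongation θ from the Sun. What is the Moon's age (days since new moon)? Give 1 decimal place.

cos θ = 1 − 2f = -0.640, giving a principal value of 129.8°.
Since the Moon is past full (waning), take the reflex angle: θ = 360° − 129.8° = 230.2°.
Age = 29.5 × 230.2°/360° ≈ 18.86 days.

18.9 days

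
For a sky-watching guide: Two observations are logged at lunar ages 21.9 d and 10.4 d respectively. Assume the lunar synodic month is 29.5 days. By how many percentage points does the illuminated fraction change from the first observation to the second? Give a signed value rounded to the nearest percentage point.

+28 percentage points

θ₁ = 360° × 21.9/29.5 = 267.3°, f₁ = (1 − cos θ₁)/2 = 0.524.
θ₂ = 360° × 10.4/29.5 = 126.9°, f₂ = (1 − cos θ₂)/2 = 0.800.
Change = f₂ − f₁ = +0.276 → +28 percentage points.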